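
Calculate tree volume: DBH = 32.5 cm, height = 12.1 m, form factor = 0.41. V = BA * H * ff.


(D/200)^2 = (32.5/200)^2 = 0.1625^2 = 0.02640625
BA = 3.141593 * 0.02640625 = 0.0829577 m^2
V = 0.0829577 * 12.1 * 0.41 = 0.411553 ≈ 0.412 m^3

0.412 m^3


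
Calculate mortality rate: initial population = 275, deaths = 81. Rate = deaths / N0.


Mortality rate = 81 / 275 = 0.294545 ≈ 0.2945

0.2945


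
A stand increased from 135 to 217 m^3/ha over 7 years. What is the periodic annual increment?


PAI = (V2 - V1) / period = (217 - 135) / 7 = 82 / 7 = 11.7143 ≈ 11.71 m^3/ha/yr

11.71 m^3/ha/yr


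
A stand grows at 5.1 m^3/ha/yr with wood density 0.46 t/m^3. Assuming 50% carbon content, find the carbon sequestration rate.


C = 5.1 * 0.46 * 0.5 = 1.173 ≈ 1.17 t C/ha/yr

1.17 t C/ha/yr


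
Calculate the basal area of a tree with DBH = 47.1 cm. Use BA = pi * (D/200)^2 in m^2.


D/200 = 47.1/200 = 0.2355 m
(D/200)^2 = 0.2355^2 = 0.05546025
BA = 3.141593 * 0.05546025 = 0.174234 ≈ 0.1742 m^2

0.1742 m^2


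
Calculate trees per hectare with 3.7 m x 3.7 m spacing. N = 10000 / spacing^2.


N = 10000 / 3.7^2 = 10000 / 13.69 = 730.460 ≈ 730 trees/ha

730 trees/ha


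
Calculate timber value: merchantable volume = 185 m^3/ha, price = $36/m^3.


Value = 185 * 36 = $6660/ha

$6660/ha


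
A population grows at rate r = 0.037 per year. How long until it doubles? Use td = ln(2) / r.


td = ln(2) / 0.037 = 0.693147 / 0.037 = 18.7337 ≈ 18.7 years

18.7 years


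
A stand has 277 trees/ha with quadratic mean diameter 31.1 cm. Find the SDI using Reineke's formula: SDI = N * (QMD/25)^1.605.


QMD/25 = 31.1/25 = 1.244
(1.244)^1.605 = exp(1.605 * ln(1.244)) = exp(1.605 * 0.218332) = exp(0.350423) = 1.41967
SDI = 277 * 1.41967 = 393.249 ≈ 393

393


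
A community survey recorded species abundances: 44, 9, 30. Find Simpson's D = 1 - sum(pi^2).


Total N = 44 + 9 + 30 = 83
Per-species terms:
  p = 44/83 = 0.530120; p^2 = 0.530120^2 = 0.281027
  p = 9/83 = 0.108434; p^2 = 0.108434^2 = 0.011758
  p = 30/83 = 0.361446; p^2 = 0.361446^2 = 0.130643
sum(p^2) = 0.281027 + 0.011758 + 0.130643 = 0.423428
D = 1 - 0.423428 = 0.576572 ≈ 0.5766

0.5766


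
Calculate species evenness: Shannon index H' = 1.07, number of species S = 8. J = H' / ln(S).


ln(8) = 2.07944
J = H' / ln(S) = 1.07 / 2.07944 = 0.514562 ≈ 0.5146

0.5146


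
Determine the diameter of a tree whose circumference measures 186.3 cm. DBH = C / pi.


DBH = C / pi = 186.3 / 3.141593 = 59.3011 ≈ 59.30 cm

59.30 cm


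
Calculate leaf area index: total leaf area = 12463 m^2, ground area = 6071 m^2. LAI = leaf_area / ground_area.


LAI = 12463 / 6071 = 2.0529 ≈ 2.05

2.05


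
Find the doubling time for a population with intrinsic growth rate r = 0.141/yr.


td = ln(2) / 0.141 = 0.693147 / 0.141 = 4.91594 ≈ 4.9 years

4.9 years


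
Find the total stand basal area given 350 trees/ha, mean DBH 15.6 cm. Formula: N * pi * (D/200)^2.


(D/200)^2 = (15.6/200)^2 = 0.078^2 = 0.006084
Individual BA = 3.141593 * 0.006084 = 0.0191135 m^2
Stand BA = 350 * 0.0191135 = 6.68973 ≈ 6.69 m^2/ha

6.69 m^2/ha


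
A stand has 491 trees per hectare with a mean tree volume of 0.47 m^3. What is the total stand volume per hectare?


V_stand = 491 * 0.47 = 230.77 ≈ 230.8 m^3/ha

230.8 m^3/ha


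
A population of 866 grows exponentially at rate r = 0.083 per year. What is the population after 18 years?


r*t = 0.083 * 18 = 1.494
exp(1.494) = 4.45488
N = 866 * 4.45488 = 3857.93 ≈ 3858

3858


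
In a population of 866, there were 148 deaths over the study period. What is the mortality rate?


Mortality rate = 148 / 866 = 0.170901 ≈ 0.1709

0.1709


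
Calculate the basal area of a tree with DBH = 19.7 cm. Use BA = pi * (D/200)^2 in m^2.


D/200 = 19.7/200 = 0.0985 m
(D/200)^2 = 0.0985^2 = 0.00970225
BA = 3.141593 * 0.00970225 = 0.0304805 ≈ 0.0305 m^2

0.0305 m^2


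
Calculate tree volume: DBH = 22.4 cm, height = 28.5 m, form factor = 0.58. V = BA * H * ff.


(D/200)^2 = (22.4/200)^2 = 0.112^2 = 0.012544
BA = 3.141593 * 0.012544 = 0.0394081 m^2
V = 0.0394081 * 28.5 * 0.58 = 0.651416 ≈ 0.651 m^3

0.651 m^3


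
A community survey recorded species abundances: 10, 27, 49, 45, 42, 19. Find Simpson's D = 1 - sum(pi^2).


Total N = 10 + 27 + 49 + 45 + 42 + 19 = 192
Per-species terms:
  p = 10/192 = 0.052083; p^2 = 0.052083^2 = 0.002713
  p = 27/192 = 0.140625; p^2 = 0.140625^2 = 0.019775
  p = 49/192 = 0.255208; p^2 = 0.255208^2 = 0.065131
  p = 45/192 = 0.234375; p^2 = 0.234375^2 = 0.054932
  p = 42/192 = 0.218750; p^2 = 0.218750^2 = 0.047852
  p = 19/192 = 0.098958; p^2 = 0.098958^2 = 0.009793
sum(p^2) = 0.002713 + 0.019775 + 0.065131 + 0.054932 + 0.047852 + 0.009793 = 0.200196
D = 1 - 0.200196 = 0.799804 ≈ 0.7998

0.7998


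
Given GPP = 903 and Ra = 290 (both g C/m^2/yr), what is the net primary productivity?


NPP = GPP - Ra = 903 - 290 = 613 g C/m^2/yr

613 g C/m^2/yr


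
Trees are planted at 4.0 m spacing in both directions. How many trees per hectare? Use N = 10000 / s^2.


N = 10000 / 4.0^2 = 10000 / 16 = 625.000 ≈ 625 trees/ha

625 trees/ha


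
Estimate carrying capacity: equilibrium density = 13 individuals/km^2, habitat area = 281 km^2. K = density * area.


K = 13 * 281 = 3653 individuals

3653 individuals


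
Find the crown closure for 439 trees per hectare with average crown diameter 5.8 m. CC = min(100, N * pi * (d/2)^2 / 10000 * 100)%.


(d/2)^2 = (5.8/2)^2 = 2.9^2 = 8.41
Crown area = 3.141593 * 8.41 = 26.4208 m^2
N * area / 10000 * 100 = 439 * 26.4208 / 10000 * 100 = 115.987
CC = min(100, 115.987) = 100%

100%


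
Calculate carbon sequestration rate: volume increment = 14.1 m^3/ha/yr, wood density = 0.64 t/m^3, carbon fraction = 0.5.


C = 14.1 * 0.64 * 0.5 = 4.512 ≈ 4.51 t C/ha/yr

4.51 t C/ha/yr


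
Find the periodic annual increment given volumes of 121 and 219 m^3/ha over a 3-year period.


PAI = (V2 - V1) / period = (219 - 121) / 3 = 98 / 3 = 32.6667 ≈ 32.67 m^3/ha/yr

32.67 m^3/ha/yr


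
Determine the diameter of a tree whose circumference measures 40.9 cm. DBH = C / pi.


DBH = C / pi = 40.9 / 3.141593 = 13.0189 ≈ 13.02 cm

13.02 cm


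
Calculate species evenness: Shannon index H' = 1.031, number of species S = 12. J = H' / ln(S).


ln(12) = 2.48491
J = H' / ln(S) = 1.031 / 2.48491 = 0.414904 ≈ 0.4149

0.4149


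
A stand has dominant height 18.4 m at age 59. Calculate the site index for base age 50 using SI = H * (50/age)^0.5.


50/59 = 0.847458
(0.847458)^0.5 = 0.920575
SI = 18.4 * 0.920575 = 16.9386 ≈ 16.9 m

16.9 m


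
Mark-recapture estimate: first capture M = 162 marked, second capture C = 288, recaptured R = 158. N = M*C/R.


N = M * C / R = 162 * 288 / 158 = 46656 / 158 = 295.29 ≈ 295

295 individuals


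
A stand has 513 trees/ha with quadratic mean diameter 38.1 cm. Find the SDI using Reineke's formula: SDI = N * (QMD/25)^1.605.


QMD/25 = 38.1/25 = 1.524
(1.524)^1.605 = exp(1.605 * ln(1.524)) = exp(1.605 * 0.421338) = exp(0.676247) = 1.96648
SDI = 513 * 1.96648 = 1008.80 ≈ 1009

1009


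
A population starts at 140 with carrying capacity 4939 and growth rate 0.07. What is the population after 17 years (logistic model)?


(K - N0)/N0 = (4939 - 140)/140 = 4799/140 = 34.2786
r*t = 0.07 * 17 = 1.19; exp(-1.19) = 0.304221
34.2786 * 0.304221 = 10.4283
1 + 10.4283 = 11.4283
N = 4939 / 11.4283 = 432.173 ≈ 432

432


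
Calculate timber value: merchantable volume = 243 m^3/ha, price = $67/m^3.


Value = 243 * 67 = $16281/ha

$16281/ha


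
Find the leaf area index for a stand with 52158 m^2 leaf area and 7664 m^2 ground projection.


LAI = 52158 / 7664 = 6.8056 ≈ 6.81

6.81


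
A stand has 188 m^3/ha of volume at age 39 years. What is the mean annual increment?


MAI = 188 / 39 = 4.8205 ≈ 4.82 m^3/ha/yr

4.82 m^3/ha/yr


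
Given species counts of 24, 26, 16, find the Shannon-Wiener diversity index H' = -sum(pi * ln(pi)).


Total N = 24 + 26 + 16 = 66
Per-species terms:
  p = 24/66 = 0.363636; ln(p) = -1.011602; p*ln(p) = 0.363636 * (-1.011602) = -0.367855
  p = 26/66 = 0.393939; ln(p) = -0.931559; p*ln(p) = 0.393939 * (-0.931559) = -0.366977
  p = 16/66 = 0.242424; ln(p) = -1.417067; p*ln(p) = 0.242424 * (-1.417067) = -0.343531
sum(p*ln(p)) = (-0.367855) + (-0.366977) + (-0.343531) = -1.078363
H' = -(-1.078363) = 1.078363 ≈ 1.0784

1.0784


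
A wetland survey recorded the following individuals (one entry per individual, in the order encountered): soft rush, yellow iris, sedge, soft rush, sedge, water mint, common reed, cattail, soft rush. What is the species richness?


Total individuals logged = 9
Distinct species (count of individuals): soft rush (3), yellow iris (1), sedge (2), water mint (1), common reed (1), cattail (1)
Species richness = number of distinct species = 6

6


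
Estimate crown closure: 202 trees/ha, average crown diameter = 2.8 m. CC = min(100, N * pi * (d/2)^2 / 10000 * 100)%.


(d/2)^2 = (2.8/2)^2 = 1.4^2 = 1.96
Crown area = 3.141593 * 1.96 = 6.15752 m^2
N * area / 10000 * 100 = 202 * 6.15752 / 10000 * 100 = 12.4382
CC = min(100, 12.4382) = 12.4382 ≈ 12.4%

12.4%


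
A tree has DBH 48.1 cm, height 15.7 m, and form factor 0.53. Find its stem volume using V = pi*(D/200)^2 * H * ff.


(D/200)^2 = (48.1/200)^2 = 0.2405^2 = 0.05784025
BA = 3.141593 * 0.05784025 = 0.181711 m^2
V = 0.181711 * 15.7 * 0.53 = 1.51202 ≈ 1.512 m^3

1.512 m^3


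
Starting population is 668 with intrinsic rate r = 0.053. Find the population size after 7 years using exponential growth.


r*t = 0.053 * 7 = 0.371
exp(0.371) = 1.44918
N = 668 * 1.44918 = 968.052 ≈ 968

968


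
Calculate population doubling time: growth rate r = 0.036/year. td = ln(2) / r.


td = ln(2) / 0.036 = 0.693147 / 0.036 = 19.2541 ≈ 19.3 years

19.3 years


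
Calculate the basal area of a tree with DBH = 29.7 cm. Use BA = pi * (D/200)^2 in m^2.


D/200 = 29.7/200 = 0.1485 m
(D/200)^2 = 0.1485^2 = 0.02205225
BA = 3.141593 * 0.02205225 = 0.0692792 ≈ 0.0693 m^2

0.0693 m^2


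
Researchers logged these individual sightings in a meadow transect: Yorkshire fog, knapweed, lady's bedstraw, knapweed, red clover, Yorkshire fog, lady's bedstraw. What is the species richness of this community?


Total individuals logged = 7
Distinct species (count of individuals): Yorkshire fog (2), knapweed (2), lady's bedstraw (2), red clover (1)
Species richness = number of distinct species = 4

4


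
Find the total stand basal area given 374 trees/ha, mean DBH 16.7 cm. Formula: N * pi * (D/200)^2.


(D/200)^2 = (16.7/200)^2 = 0.0835^2 = 0.00697225
Individual BA = 3.141593 * 0.00697225 = 0.0219040 m^2
Stand BA = 374 * 0.0219040 = 8.19210 ≈ 8.19 m^2/ha

8.19 m^2/ha


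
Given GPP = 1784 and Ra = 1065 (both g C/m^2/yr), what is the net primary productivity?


NPP = GPP - Ra = 1784 - 1065 = 719 g C/m^2/yr

719 g C/m^2/yr


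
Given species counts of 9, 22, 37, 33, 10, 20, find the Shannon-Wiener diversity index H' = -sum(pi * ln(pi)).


Total N = 9 + 22 + 37 + 33 + 10 + 20 = 131
Per-species terms:
  p = 9/131 = 0.068702; ln(p) = -2.677977; p*ln(p) = 0.068702 * (-2.677977) = -0.183982
  p = 22/131 = 0.167939; ln(p) = -1.784154; p*ln(p) = 0.167939 * (-1.784154) = -0.299629
  p = 37/131 = 0.282443; ln(p) = -1.264279; p*ln(p) = 0.282443 * (-1.264279) = -0.357087
  p = 33/131 = 0.251908; ln(p) = -1.378691; p*ln(p) = 0.251908 * (-1.378691) = -0.347303
  p = 10/131 = 0.076336; ln(p) = -2.572611; p*ln(p) = 0.076336 * (-2.572611) = -0.196383
  p = 20/131 = 0.152672; ln(p) = -1.879463; p*ln(p) = 0.152672 * (-1.879463) = -0.286941
sum(p*ln(p)) = (-0.183982) + (-0.299629) + (-0.357087) + (-0.347303) + (-0.196383) + (-0.286941) = -1.671325
H' = -(-1.671325) = 1.671325 ≈ 1.6713

1.6713


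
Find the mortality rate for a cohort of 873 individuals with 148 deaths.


Mortality rate = 148 / 873 = 0.169530 ≈ 0.1695

0.1695


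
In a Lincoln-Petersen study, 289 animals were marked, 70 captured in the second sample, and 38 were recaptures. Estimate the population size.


N = M * C / R = 289 * 70 / 38 = 20230 / 38 = 532.37 ≈ 532

532 individuals


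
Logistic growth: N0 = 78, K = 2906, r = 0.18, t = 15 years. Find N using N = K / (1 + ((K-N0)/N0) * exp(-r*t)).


(K - N0)/N0 = (2906 - 78)/78 = 2828/78 = 36.2564
r*t = 0.18 * 15 = 2.7; exp(-2.7) = 0.0672055
36.2564 * 0.0672055 = 2.43663
1 + 2.43663 = 3.43663
N = 2906 / 3.43663 = 845.596 ≈ 846

846


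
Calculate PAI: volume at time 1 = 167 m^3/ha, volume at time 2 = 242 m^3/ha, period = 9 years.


PAI = (V2 - V1) / period = (242 - 167) / 9 = 75 / 9 = 8.3333 ≈ 8.33 m^3/ha/yr

8.33 m^3/ha/yr


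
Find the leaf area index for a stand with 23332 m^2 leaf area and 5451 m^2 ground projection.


LAI = 23332 / 5451 = 4.2803 ≈ 4.28

4.28


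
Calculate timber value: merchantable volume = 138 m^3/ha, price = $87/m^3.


Value = 138 * 87 = $12006/ha

$12006/ha


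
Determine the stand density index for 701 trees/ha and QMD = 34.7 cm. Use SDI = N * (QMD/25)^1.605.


QMD/25 = 34.7/25 = 1.388
(1.388)^1.605 = exp(1.605 * ln(1.388)) = exp(1.605 * 0.327864) = exp(0.526222) = 1.69253
SDI = 701 * 1.69253 = 1186.46 ≈ 1186

1186


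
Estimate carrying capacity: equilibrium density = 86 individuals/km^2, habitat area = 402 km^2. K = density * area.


K = 86 * 402 = 34572 individuals

34572 individuals


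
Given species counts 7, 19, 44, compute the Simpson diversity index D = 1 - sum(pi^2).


Total N = 7 + 19 + 44 = 70
Per-species terms:
  p = 7/70 = 0.100000; p^2 = 0.100000^2 = 0.010000
  p = 19/70 = 0.271429; p^2 = 0.271429^2 = 0.073674
  p = 44/70 = 0.628571; p^2 = 0.628571^2 = 0.395102
sum(p^2) = 0.010000 + 0.073674 + 0.395102 = 0.478776
D = 1 - 0.478776 = 0.521224 ≈ 0.5212

0.5212


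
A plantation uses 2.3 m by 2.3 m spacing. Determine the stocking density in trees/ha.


N = 10000 / 2.3^2 = 10000 / 5.29 = 1890.36 ≈ 1890 trees/ha

1890 trees/ha


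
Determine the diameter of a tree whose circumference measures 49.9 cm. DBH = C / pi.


DBH = C / pi = 49.9 / 3.141593 = 15.8837 ≈ 15.88 cm

15.88 cm


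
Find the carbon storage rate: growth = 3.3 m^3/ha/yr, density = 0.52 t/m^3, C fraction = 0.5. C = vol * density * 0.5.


C = 3.3 * 0.52 * 0.5 = 0.858 ≈ 0.86 t C/ha/yr

0.86 t C/ha/yr


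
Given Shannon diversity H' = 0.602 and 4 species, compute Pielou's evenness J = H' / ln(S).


ln(4) = 1.38629
J = H' / ln(S) = 0.602 / 1.38629 = 0.434253 ≈ 0.4343

0.4343


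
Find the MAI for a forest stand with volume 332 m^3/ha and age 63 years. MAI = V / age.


MAI = 332 / 63 = 5.2698 ≈ 5.27 m^3/ha/yr

5.27 m^3/ha/yr


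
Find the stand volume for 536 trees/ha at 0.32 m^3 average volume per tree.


V_stand = 536 * 0.32 = 171.52 ≈ 171.5 m^3/ha

171.5 m^3/ha


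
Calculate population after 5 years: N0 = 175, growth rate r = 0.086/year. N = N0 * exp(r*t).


r*t = 0.086 * 5 = 0.43
exp(0.43) = 1.53726
N = 175 * 1.53726 = 269.021 ≈ 269

269


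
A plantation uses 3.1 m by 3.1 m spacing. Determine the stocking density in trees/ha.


N = 10000 / 3.1^2 = 10000 / 9.61 = 1040.58 ≈ 1041 trees/ha

1041 trees/ha


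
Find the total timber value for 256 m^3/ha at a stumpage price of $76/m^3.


Value = 256 * 76 = $19456/ha

$19456/ha


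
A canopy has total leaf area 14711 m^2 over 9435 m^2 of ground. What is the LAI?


LAI = 14711 / 9435 = 1.5592 ≈ 1.56

1.56


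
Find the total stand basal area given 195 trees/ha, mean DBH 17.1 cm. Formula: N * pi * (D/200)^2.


(D/200)^2 = (17.1/200)^2 = 0.0855^2 = 0.00731025
Individual BA = 3.141593 * 0.00731025 = 0.0229658 m^2
Stand BA = 195 * 0.0229658 = 4.47833 ≈ 4.48 m^2/ha

4.48 m^2/ha


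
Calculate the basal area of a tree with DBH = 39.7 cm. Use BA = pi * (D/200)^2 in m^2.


D/200 = 39.7/200 = 0.1985 m
(D/200)^2 = 0.1985^2 = 0.03940225
BA = 3.141593 * 0.03940225 = 0.123786 ≈ 0.1238 m^2

0.1238 m^2


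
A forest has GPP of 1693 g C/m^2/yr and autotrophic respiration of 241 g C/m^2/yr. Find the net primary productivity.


NPP = GPP - Ra = 1693 - 241 = 1452 g C/m^2/yr

1452 g C/m^2/yr


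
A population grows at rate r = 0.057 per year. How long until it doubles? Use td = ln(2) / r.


td = ln(2) / 0.057 = 0.693147 / 0.057 = 12.1605 ≈ 12.2 years

12.2 years


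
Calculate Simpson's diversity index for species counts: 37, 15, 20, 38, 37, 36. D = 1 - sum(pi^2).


Total N = 37 + 15 + 20 + 38 + 37 + 36 = 183
Per-species terms:
  p = 37/183 = 0.202186; p^2 = 0.202186^2 = 0.040879
  p = 15/183 = 0.081967; p^2 = 0.081967^2 = 0.006719
  p = 20/183 = 0.109290; p^2 = 0.109290^2 = 0.011944
  p = 38/183 = 0.207650; p^2 = 0.207650^2 = 0.043119
  p = 37/183 = 0.202186; p^2 = 0.202186^2 = 0.040879
  p = 36/183 = 0.196721; p^2 = 0.196721^2 = 0.038699
sum(p^2) = 0.040879 + 0.006719 + 0.011944 + 0.043119 + 0.040879 + 0.038699 = 0.182239
D = 1 - 0.182239 = 0.817761 ≈ 0.8178

0.8178


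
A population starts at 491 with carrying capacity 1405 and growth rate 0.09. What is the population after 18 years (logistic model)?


(K - N0)/N0 = (1405 - 491)/491 = 914/491 = 1.86151
r*t = 0.09 * 18 = 1.62; exp(-1.62) = 0.197899
1.86151 * 0.197899 = 0.368391
1 + 0.368391 = 1.36839
N = 1405 / 1.36839 = 1026.75 ≈ 1027

1027


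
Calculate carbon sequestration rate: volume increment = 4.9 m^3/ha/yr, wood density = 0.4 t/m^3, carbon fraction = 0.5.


C = 4.9 * 0.4 * 0.5 = 0.98 t C/ha/yr

0.98 t C/ha/yr


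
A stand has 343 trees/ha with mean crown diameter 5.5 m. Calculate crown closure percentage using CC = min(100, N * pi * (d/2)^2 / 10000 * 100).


(d/2)^2 = (5.5/2)^2 = 2.75^2 = 7.5625
Crown area = 3.141593 * 7.5625 = 23.7583 m^2
N * area / 10000 * 100 = 343 * 23.7583 / 10000 * 100 = 81.4910
CC = min(100, 81.4910) = 81.4910 ≈ 81.5%

81.5%


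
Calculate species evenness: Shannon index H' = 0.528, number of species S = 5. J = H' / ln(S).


ln(5) = 1.60944
J = H' / ln(S) = 0.528 / 1.60944 = 0.328064 ≈ 0.3281

0.3281


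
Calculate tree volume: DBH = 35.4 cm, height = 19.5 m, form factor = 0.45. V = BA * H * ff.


(D/200)^2 = (35.4/200)^2 = 0.177^2 = 0.031329
BA = 3.141593 * 0.031329 = 0.0984230 m^2
V = 0.0984230 * 19.5 * 0.45 = 0.863662 ≈ 0.864 m^3

0.864 m^3


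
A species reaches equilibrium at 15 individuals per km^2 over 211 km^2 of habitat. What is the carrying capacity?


K = 15 * 211 = 3165 individuals

3165 individuals


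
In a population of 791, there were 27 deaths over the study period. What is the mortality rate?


Mortality rate = 27 / 791 = 0.034134 ≈ 0.0341

0.0341


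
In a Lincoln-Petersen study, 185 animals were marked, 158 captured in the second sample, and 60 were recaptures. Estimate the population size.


N = M * C / R = 185 * 158 / 60 = 29230 / 60 = 487.17 ≈ 487

487 individuals


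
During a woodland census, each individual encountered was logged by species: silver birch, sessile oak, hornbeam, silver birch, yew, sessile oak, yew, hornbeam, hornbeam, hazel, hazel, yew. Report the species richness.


Total individuals logged = 12
Distinct species (count of individuals): silver birch (2), sessile oak (2), hornbeam (3), yew (3), hazel (2)
Species richness = number of distinct species = 5

5


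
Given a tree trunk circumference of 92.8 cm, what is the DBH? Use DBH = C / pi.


DBH = C / pi = 92.8 / 3.141593 = 29.5392 ≈ 29.54 cm

29.54 cm


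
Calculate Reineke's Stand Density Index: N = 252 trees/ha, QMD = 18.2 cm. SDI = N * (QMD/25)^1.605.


QMD/25 = 18.2/25 = 0.728
(0.728)^1.605 = exp(1.605 * ln(0.728)) = exp(1.605 * (-0.317454)) = exp(-0.509514) = 0.600787
SDI = 252 * 0.600787 = 151.398 ≈ 151

151


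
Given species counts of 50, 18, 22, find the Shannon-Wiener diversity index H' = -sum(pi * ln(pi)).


Total N = 50 + 18 + 22 = 90
Per-species terms:
  p = 50/90 = 0.555556; ln(p) = -0.587786; p*ln(p) = 0.555556 * (-0.587786) = -0.326548
  p = 18/90 = 0.200000; ln(p) = -1.609438; p*ln(p) = 0.200000 * (-1.609438) = -0.321888
  p = 22/90 = 0.244444; ln(p) = -1.408769; p*ln(p) = 0.244444 * (-1.408769) = -0.344365
sum(p*ln(p)) = (-0.326548) + (-0.321888) + (-0.344365) = -0.992801
H' = -(-0.992801) = 0.992801 ≈ 0.9928

0.9928


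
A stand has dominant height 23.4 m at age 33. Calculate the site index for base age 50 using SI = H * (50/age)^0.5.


50/33 = 1.51515
(1.51515)^0.5 = 1.23091
SI = 23.4 * 1.23091 = 28.8033 ≈ 28.8 m

28.8 m


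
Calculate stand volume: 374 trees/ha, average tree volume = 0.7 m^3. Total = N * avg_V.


V_stand = 374 * 0.7 = 261.8 m^3/ha

261.8 m^3/ha


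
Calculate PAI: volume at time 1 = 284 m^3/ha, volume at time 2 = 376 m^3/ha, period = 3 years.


PAI = (V2 - V1) / period = (376 - 284) / 3 = 92 / 3 = 30.6667 ≈ 30.67 m^3/ha/yr

30.67 m^3/ha/yr


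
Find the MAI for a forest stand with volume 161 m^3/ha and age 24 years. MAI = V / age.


MAI = 161 / 24 = 6.7083 ≈ 6.71 m^3/ha/yr

6.71 m^3/ha/yr


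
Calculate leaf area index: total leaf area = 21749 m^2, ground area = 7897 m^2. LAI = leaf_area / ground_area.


LAI = 21749 / 7897 = 2.7541 ≈ 2.75

2.75


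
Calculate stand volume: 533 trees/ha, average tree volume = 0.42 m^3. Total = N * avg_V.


V_stand = 533 * 0.42 = 223.86 ≈ 223.9 m^3/ha

223.9 m^3/ha


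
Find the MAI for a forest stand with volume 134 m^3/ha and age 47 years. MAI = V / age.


MAI = 134 / 47 = 2.8511 ≈ 2.85 m^3/ha/yr

2.85 m^3/ha/yr


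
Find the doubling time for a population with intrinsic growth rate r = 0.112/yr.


td = ln(2) / 0.112 = 0.693147 / 0.112 = 6.18881 ≈ 6.2 years

6.2 years


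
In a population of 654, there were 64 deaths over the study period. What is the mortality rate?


Mortality rate = 64 / 654 = 0.097859 ≈ 0.0979

0.0979


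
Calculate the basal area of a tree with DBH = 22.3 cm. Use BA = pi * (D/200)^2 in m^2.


D/200 = 22.3/200 = 0.1115 m
(D/200)^2 = 0.1115^2 = 0.01243225
BA = 3.141593 * 0.01243225 = 0.0390571 ≈ 0.0391 m^2

0.0391 m^2


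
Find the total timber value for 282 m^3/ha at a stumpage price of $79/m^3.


Value = 282 * 79 = $22278/ha

$22278/ha


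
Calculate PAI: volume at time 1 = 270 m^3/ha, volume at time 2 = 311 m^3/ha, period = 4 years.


PAI = (V2 - V1) / period = (311 - 270) / 4 = 41 / 4 = 10.25 m^3/ha/yr

10.25 m^3/ha/yr


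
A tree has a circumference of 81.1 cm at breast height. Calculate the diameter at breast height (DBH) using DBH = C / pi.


DBH = C / pi = 81.1 / 3.141593 = 25.8149 ≈ 25.81 cm

25.81 cm


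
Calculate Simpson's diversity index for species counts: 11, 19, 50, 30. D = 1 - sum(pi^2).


Total N = 11 + 19 + 50 + 30 = 110
Per-species terms:
  p = 11/110 = 0.100000; p^2 = 0.100000^2 = 0.010000
  p = 19/110 = 0.172727; p^2 = 0.172727^2 = 0.029835
  p = 50/110 = 0.454545; p^2 = 0.454545^2 = 0.206611
  p = 30/110 = 0.272727; p^2 = 0.272727^2 = 0.074380
sum(p^2) = 0.010000 + 0.029835 + 0.206611 + 0.074380 = 0.320826
D = 1 - 0.320826 = 0.679174 ≈ 0.6792

0.6792


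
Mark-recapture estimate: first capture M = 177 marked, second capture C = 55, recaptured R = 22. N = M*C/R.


N = M * C / R = 177 * 55 / 22 = 9735 / 22 = 442.50 ≈ 443

443 individuals


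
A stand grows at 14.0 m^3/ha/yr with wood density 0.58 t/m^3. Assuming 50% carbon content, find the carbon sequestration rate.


C = 14.0 * 0.58 * 0.5 = 4.06 t C/ha/yr

4.06 t C/ha/yr


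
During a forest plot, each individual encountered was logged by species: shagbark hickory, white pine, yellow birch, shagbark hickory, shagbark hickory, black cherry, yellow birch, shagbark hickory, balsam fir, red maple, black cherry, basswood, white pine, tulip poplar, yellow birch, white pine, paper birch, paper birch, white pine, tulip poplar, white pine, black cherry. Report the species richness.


Total individuals logged = 22
Distinct species (count of individuals): shagbark hickory (4), white pine (5), yellow birch (3), black cherry (3), balsam fir (1), red maple (1), basswood (1), tulip poplar (2), paper birch (2)
Species richness = number of distinct species = 9

9


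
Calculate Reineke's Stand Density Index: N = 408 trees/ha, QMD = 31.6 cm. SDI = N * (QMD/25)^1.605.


QMD/25 = 31.6/25 = 1.264
(1.264)^1.605 = exp(1.605 * ln(1.264)) = exp(1.605 * 0.234281) = exp(0.376021) = 1.45648
SDI = 408 * 1.45648 = 594.244 ≈ 594

594


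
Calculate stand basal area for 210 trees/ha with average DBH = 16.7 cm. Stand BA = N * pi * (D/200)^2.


(D/200)^2 = (16.7/200)^2 = 0.0835^2 = 0.00697225
Individual BA = 3.141593 * 0.00697225 = 0.0219040 m^2
Stand BA = 210 * 0.0219040 = 4.59984 ≈ 4.60 m^2/ha

4.60 m^2/ha


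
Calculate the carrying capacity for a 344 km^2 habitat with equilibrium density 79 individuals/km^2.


K = 79 * 344 = 27176 individuals

27176 individuals


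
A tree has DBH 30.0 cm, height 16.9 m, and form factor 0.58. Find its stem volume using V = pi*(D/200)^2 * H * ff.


(D/200)^2 = (30.0/200)^2 = 0.15^2 = 0.0225
BA = 3.141593 * 0.0225 = 0.0706858 m^2
V = 0.0706858 * 16.9 * 0.58 = 0.692862 ≈ 0.693 m^3

0.693 m^3


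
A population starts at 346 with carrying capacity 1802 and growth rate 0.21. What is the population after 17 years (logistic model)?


(K - N0)/N0 = (1802 - 346)/346 = 1456/346 = 4.20809
r*t = 0.21 * 17 = 3.57; exp(-3.57) = 0.0281559
4.20809 * 0.0281559 = 0.118483
1 + 0.118483 = 1.11848
N = 1802 / 1.11848 = 1611.12 ≈ 1611

1611


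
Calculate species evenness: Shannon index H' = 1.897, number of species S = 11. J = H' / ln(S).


ln(11) = 2.39790
J = H' / ln(S) = 1.897 / 2.39790 = 0.791109 ≈ 0.7911

0.7911


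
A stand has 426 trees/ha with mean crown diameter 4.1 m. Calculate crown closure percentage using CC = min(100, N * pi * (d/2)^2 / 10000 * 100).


(d/2)^2 = (4.1/2)^2 = 2.05^2 = 4.2025
Crown area = 3.141593 * 4.2025 = 13.2025 m^2
N * area / 10000 * 100 = 426 * 13.2025 / 10000 * 100 = 56.2427
CC = min(100, 56.2427) = 56.2427 ≈ 56.2%

56.2%


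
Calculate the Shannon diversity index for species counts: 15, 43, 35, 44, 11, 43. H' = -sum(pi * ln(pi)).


Total N = 15 + 43 + 35 + 44 + 11 + 43 = 191
Per-species terms:
  p = 15/191 = 0.078534; ln(p) = -2.544224; p*ln(p) = 0.078534 * (-2.544224) = -0.199808
  p = 43/191 = 0.225131; ln(p) = -1.491073; p*ln(p) = 0.225131 * (-1.491073) = -0.335687
  p = 35/191 = 0.183246; ln(p) = -1.696926; p*ln(p) = 0.183246 * (-1.696926) = -0.310955
  p = 44/191 = 0.230366; ln(p) = -1.468086; p*ln(p) = 0.230366 * (-1.468086) = -0.338197
  p = 11/191 = 0.057592; ln(p) = -2.854372; p*ln(p) = 0.057592 * (-2.854372) = -0.164389
  p = 43/191 = 0.225131; ln(p) = -1.491073; p*ln(p) = 0.225131 * (-1.491073) = -0.335687
sum(p*ln(p)) = (-0.199808) + (-0.335687) + (-0.310955) + (-0.338197) + (-0.164389) + (-0.335687) = -1.684723
H' = -(-1.684723) = 1.684723 ≈ 1.6847

1.6847


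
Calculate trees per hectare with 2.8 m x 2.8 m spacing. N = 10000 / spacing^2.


N = 10000 / 2.8^2 = 10000 / 7.84 = 1275.51 ≈ 1276 trees/ha

1276 trees/ha


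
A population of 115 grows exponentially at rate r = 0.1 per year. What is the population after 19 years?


r*t = 0.1 * 19 = 1.9
exp(1.9) = 6.68589
N = 115 * 6.68589 = 768.877 ≈ 769

769


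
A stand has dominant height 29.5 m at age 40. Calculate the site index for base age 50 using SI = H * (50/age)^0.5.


50/40 = 1.25000
(1.25000)^0.5 = 1.11803
SI = 29.5 * 1.11803 = 32.9819 ≈ 33.0 m

33.0 m


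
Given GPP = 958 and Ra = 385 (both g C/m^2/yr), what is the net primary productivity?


NPP = GPP - Ra = 958 - 385 = 573 g C/m^2/yr

573 g C/m^2/yr


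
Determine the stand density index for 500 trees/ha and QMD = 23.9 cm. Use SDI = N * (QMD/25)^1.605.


QMD/25 = 23.9/25 = 0.956
(0.956)^1.605 = exp(1.605 * ln(0.956)) = exp(1.605 * (-0.0449974)) = exp(-0.0722208) = 0.930325
SDI = 500 * 0.930325 = 465.163 ≈ 465

465


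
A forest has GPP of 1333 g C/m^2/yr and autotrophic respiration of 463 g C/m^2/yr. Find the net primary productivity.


NPP = GPP - Ra = 1333 - 463 = 870 g C/m^2/yr

870 g C/m^2/yr


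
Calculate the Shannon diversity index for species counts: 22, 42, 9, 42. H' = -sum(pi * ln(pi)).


Total N = 22 + 42 + 9 + 42 = 115
Per-species terms:
  p = 22/115 = 0.191304; ln(p) = -1.653891; p*ln(p) = 0.191304 * (-1.653891) = -0.316396
  p = 42/115 = 0.365217; ln(p) = -1.007264; p*ln(p) = 0.365217 * (-1.007264) = -0.367870
  p = 9/115 = 0.078261; ln(p) = -2.547706; p*ln(p) = 0.078261 * (-2.547706) = -0.199386
  p = 42/115 = 0.365217; ln(p) = -1.007264; p*ln(p) = 0.365217 * (-1.007264) = -0.367870
sum(p*ln(p)) = (-0.316396) + (-0.367870) + (-0.199386) + (-0.367870) = -1.251522
H' = -(-1.251522) = 1.251522 ≈ 1.2515

1.2515


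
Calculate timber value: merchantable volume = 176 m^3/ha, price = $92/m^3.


Value = 176 * 92 = $16192/ha

$16192/ha


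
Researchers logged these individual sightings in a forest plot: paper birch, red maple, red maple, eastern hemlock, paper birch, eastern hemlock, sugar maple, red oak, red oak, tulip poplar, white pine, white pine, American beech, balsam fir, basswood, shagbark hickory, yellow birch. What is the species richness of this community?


Total individuals logged = 17
Distinct species (count of individuals): paper birch (2), red maple (2), eastern hemlock (2), sugar maple (1), red oak (2), tulip poplar (1), white pine (2), American beech (1), balsam fir (1), basswood (1), shagbark hickory (1), yellow birch (1)
Species richness = number of distinct species = 12

12


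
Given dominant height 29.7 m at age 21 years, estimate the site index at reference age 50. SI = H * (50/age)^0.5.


50/21 = 2.38095
(2.38095)^0.5 = 1.54303
SI = 29.7 * 1.54303 = 45.8280 ≈ 45.8 m

45.8 m


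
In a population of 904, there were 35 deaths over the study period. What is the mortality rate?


Mortality rate = 35 / 904 = 0.038717 ≈ 0.0387

0.0387


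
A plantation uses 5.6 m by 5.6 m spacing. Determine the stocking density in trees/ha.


N = 10000 / 5.6^2 = 10000 / 31.36 = 318.878 ≈ 319 trees/ha

319 trees/ha


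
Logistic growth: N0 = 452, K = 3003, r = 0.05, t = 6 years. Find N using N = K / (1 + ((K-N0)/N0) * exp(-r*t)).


(K - N0)/N0 = (3003 - 452)/452 = 2551/452 = 5.64381
r*t = 0.05 * 6 = 0.3; exp(-0.3) = 0.740818
5.64381 * 0.740818 = 4.18104
1 + 4.18104 = 5.18104
N = 3003 / 5.18104 = 579.613 ≈ 580

580


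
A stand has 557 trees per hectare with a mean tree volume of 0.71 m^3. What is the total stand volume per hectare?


V_stand = 557 * 0.71 = 395.47 ≈ 395.5 m^3/ha

395.5 m^3/ha


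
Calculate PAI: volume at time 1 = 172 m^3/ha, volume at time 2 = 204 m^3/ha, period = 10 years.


PAI = (V2 - V1) / period = (204 - 172) / 10 = 32 / 10 = 3.20 m^3/ha/yr

3.20 m^3/ha/yr


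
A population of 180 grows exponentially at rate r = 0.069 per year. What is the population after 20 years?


r*t = 0.069 * 20 = 1.38
exp(1.38) = 3.97490
N = 180 * 3.97490 = 715.482 ≈ 715

715


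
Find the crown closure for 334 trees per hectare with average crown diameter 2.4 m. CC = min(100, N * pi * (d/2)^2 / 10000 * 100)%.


(d/2)^2 = (2.4/2)^2 = 1.2^2 = 1.44
Crown area = 3.141593 * 1.44 = 4.52389 m^2
N * area / 10000 * 100 = 334 * 4.52389 / 10000 * 100 = 15.1098
CC = min(100, 15.1098) = 15.1098 ≈ 15.1%

15.1%


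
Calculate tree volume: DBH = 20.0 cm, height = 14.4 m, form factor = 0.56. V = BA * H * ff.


(D/200)^2 = (20.0/200)^2 = 0.1^2 = 0.01
BA = 3.141593 * 0.01 = 0.0314159 m^2
V = 0.0314159 * 14.4 * 0.56 = 0.253338 ≈ 0.253 m^3

0.253 m^3


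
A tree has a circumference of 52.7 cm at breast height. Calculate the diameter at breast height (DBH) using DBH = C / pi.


DBH = C / pi = 52.7 / 3.141593 = 16.7749 ≈ 16.77 cm

16.77 cm


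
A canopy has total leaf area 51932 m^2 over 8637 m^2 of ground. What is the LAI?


LAI = 51932 / 8637 = 6.0127 ≈ 6.01

6.01


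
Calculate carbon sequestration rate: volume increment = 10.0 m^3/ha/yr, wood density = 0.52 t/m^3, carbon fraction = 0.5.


C = 10.0 * 0.52 * 0.5 = 2.60 t C/ha/yr

2.60 t C/ha/yr


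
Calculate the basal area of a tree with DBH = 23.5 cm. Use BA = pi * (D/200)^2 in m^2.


D/200 = 23.5/200 = 0.1175 m
(D/200)^2 = 0.1175^2 = 0.01380625
BA = 3.141593 * 0.01380625 = 0.0433736 ≈ 0.0434 m^2

0.0434 m^2


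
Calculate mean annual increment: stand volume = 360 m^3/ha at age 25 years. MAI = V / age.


MAI = 360 / 25 = 14.40 m^3/ha/yr

14.40 m^3/ha/yr


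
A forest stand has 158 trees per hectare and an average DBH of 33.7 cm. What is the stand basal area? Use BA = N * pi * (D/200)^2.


(D/200)^2 = (33.7/200)^2 = 0.1685^2 = 0.02839225
Individual BA = 3.141593 * 0.02839225 = 0.0891969 m^2
Stand BA = 158 * 0.0891969 = 14.0931 ≈ 14.09 m^2/ha

14.09 m^2/ha


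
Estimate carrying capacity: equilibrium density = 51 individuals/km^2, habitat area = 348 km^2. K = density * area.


K = 51 * 348 = 17748 individuals

17748 individuals


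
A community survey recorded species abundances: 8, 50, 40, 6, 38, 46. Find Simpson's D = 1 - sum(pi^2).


Total N = 8 + 50 + 40 + 6 + 38 + 46 = 188
Per-species terms:
  p = 8/188 = 0.042553; p^2 = 0.042553^2 = 0.001811
  p = 50/188 = 0.265957; p^2 = 0.265957^2 = 0.070733
  p = 40/188 = 0.212766; p^2 = 0.212766^2 = 0.045269
  p = 6/188 = 0.031915; p^2 = 0.031915^2 = 0.001019
  p = 38/188 = 0.202128; p^2 = 0.202128^2 = 0.040856
  p = 46/188 = 0.244681; p^2 = 0.244681^2 = 0.059869
sum(p^2) = 0.001811 + 0.070733 + 0.045269 + 0.001019 + 0.040856 + 0.059869 = 0.219557
D = 1 - 0.219557 = 0.780443 ≈ 0.7804

0.7804


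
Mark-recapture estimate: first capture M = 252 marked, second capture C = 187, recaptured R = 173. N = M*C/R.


N = M * C / R = 252 * 187 / 173 = 47124 / 173 = 272.39 ≈ 272

272 individuals


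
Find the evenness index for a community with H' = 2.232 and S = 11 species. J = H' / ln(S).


ln(11) = 2.39790
J = H' / ln(S) = 2.232 / 2.39790 = 0.930814 ≈ 0.9308

0.9308


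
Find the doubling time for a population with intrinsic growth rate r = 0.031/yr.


td = ln(2) / 0.031 = 0.693147 / 0.031 = 22.3596 ≈ 22.4 years

22.4 years


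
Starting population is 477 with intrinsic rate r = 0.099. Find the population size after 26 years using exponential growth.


r*t = 0.099 * 26 = 2.574
exp(2.574) = 13.1182
N = 477 * 13.1182 = 6257.38 ≈ 6257

6257


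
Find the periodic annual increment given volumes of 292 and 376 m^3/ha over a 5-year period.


PAI = (V2 - V1) / period = (376 - 292) / 5 = 84 / 5 = 16.80 m^3/ha/yr

16.80 m^3/ha/yr


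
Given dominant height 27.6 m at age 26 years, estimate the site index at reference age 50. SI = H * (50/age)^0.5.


50/26 = 1.92308
(1.92308)^0.5 = 1.38675
SI = 27.6 * 1.38675 = 38.2743 ≈ 38.3 m

38.3 m


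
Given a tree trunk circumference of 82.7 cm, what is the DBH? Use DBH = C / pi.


DBH = C / pi = 82.7 / 3.141593 = 26.3242 ≈ 26.32 cm

26.32 cm


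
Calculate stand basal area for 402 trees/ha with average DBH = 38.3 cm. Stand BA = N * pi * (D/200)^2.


(D/200)^2 = (38.3/200)^2 = 0.1915^2 = 0.03667225
Individual BA = 3.141593 * 0.03667225 = 0.115209 m^2
Stand BA = 402 * 0.115209 = 46.3140 ≈ 46.31 m^2/ha

46.31 m^2/ha


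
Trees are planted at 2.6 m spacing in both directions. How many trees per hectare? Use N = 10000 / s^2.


N = 10000 / 2.6^2 = 10000 / 6.76 = 1479.29 ≈ 1479 trees/ha

1479 trees/ha


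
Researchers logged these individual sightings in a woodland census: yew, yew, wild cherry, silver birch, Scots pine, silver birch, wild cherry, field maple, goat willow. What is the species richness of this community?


Total individuals logged = 9
Distinct species (count of individuals): yew (2), wild cherry (2), silver birch (2), Scots pine (1), field maple (1), goat willow (1)
Species richness = number of distinct species = 6

6


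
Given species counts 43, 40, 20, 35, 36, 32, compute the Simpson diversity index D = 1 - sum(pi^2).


Total N = 43 + 40 + 20 + 35 + 36 + 32 = 206
Per-species terms:
  p = 43/206 = 0.208738; p^2 = 0.208738^2 = 0.043572
  p = 40/206 = 0.194175; p^2 = 0.194175^2 = 0.037704
  p = 20/206 = 0.097087; p^2 = 0.097087^2 = 0.009426
  p = 35/206 = 0.169903; p^2 = 0.169903^2 = 0.028867
  p = 36/206 = 0.174757; p^2 = 0.174757^2 = 0.030540
  p = 32/206 = 0.155340; p^2 = 0.155340^2 = 0.024131
sum(p^2) = 0.043572 + 0.037704 + 0.009426 + 0.028867 + 0.030540 + 0.024131 = 0.174240
D = 1 - 0.174240 = 0.825760 ≈ 0.8258

0.8258


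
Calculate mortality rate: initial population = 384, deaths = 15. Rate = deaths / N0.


Mortality rate = 15 / 384 = 0.039063 ≈ 0.0391

0.0391


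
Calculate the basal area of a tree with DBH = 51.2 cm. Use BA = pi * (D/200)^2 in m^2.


D/200 = 51.2/200 = 0.256 m
(D/200)^2 = 0.256^2 = 0.065536
BA = 3.141593 * 0.065536 = 0.205887 ≈ 0.2059 m^2

0.2059 m^2


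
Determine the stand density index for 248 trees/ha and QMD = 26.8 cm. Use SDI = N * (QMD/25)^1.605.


QMD/25 = 26.8/25 = 1.072
(1.072)^1.605 = exp(1.605 * ln(1.072)) = exp(1.605 * 0.0695261) = exp(0.111589) = 1.11805
SDI = 248 * 1.11805 = 277.276 ≈ 277

277


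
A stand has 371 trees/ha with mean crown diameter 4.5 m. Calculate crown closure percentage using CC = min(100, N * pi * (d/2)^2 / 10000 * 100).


(d/2)^2 = (4.5/2)^2 = 2.25^2 = 5.0625
Crown area = 3.141593 * 5.0625 = 15.9043 m^2
N * area / 10000 * 100 = 371 * 15.9043 / 10000 * 100 = 59.0050
CC = min(100, 59.0050) = 59.0050 ≈ 59.0%

59.0%


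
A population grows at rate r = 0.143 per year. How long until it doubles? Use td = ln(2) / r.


td = ln(2) / 0.143 = 0.693147 / 0.143 = 4.84718 ≈ 4.8 years

4.8 years


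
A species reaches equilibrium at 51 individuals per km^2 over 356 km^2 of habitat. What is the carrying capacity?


K = 51 * 356 = 18156 individuals

18156 individuals


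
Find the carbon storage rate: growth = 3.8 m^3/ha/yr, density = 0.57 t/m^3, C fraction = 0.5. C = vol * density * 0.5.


C = 3.8 * 0.57 * 0.5 = 1.083 ≈ 1.08 t C/ha/yr

1.08 t C/ha/yr


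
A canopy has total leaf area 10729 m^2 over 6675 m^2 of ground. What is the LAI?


LAI = 10729 / 6675 = 1.6073 ≈ 1.61

1.61


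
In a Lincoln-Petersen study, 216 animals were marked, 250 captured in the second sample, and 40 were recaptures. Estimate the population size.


N = M * C / R = 216 * 250 / 40 = 54000 / 40 = 1350

1350 individuals


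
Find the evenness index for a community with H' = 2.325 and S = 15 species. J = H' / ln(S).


ln(15) = 2.70805
J = H' / ln(S) = 2.325 / 2.70805 = 0.858551 ≈ 0.8586

0.8586


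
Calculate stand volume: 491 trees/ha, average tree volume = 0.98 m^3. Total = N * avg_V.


V_stand = 491 * 0.98 = 481.18 ≈ 481.2 m^3/ha

481.2 m^3/ha


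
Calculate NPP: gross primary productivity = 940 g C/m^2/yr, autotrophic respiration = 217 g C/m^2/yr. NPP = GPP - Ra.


NPP = GPP - Ra = 940 - 217 = 723 g C/m^2/yr

723 g C/m^2/yr


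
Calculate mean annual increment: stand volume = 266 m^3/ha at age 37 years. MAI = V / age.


MAI = 266 / 37 = 7.1892 ≈ 7.19 m^3/ha/yr

7.19 m^3/ha/yr


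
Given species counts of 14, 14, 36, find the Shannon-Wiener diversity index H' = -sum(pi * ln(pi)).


Total N = 14 + 14 + 36 = 64
Per-species terms:
  p = 14/64 = 0.218750; ln(p) = -1.519826; p*ln(p) = 0.218750 * (-1.519826) = -0.332462
  p = 14/64 = 0.218750; ln(p) = -1.519826; p*ln(p) = 0.218750 * (-1.519826) = -0.332462
  p = 36/64 = 0.562500; ln(p) = -0.575364; p*ln(p) = 0.562500 * (-0.575364) = -0.323642
sum(p*ln(p)) = (-0.332462) + (-0.332462) + (-0.323642) = -0.988566
H' = -(-0.988566) = 0.988566 ≈ 0.9886

0.9886


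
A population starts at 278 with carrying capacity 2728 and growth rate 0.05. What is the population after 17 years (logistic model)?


(K - N0)/N0 = (2728 - 278)/278 = 2450/278 = 8.81295
r*t = 0.05 * 17 = 0.85; exp(-0.85) = 0.427415
8.81295 * 0.427415 = 3.76679
1 + 3.76679 = 4.76679
N = 2728 / 4.76679 = 572.293 ≈ 572

572
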